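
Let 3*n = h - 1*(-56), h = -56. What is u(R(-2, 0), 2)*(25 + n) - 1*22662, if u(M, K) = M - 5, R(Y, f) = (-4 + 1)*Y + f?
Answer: -22637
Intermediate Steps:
R(Y, f) = f - 3*Y (R(Y, f) = -3*Y + f = f - 3*Y)
u(M, K) = -5 + M
n = 0 (n = (-56 - 1*(-56))/3 = (-56 + 56)/3 = (1/3)*0 = 0)
u(R(-2, 0), 2)*(25 + n) - 1*22662 = (-5 + (0 - 3*(-2)))*(25 + 0) - 1*22662 = (-5 + (0 + 6))*25 - 22662 = (-5 + 6)*25 - 22662 = 1*25 - 22662 = 25 - 22662 = -22637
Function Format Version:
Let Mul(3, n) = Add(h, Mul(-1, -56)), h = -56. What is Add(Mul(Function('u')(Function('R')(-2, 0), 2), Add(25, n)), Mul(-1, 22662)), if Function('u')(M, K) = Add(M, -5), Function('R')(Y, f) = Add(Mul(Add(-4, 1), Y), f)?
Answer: -22637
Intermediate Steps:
Function('R')(Y, f) = Add(f, Mul(-3, Y)) (Function('R')(Y, f) = Add(Mul(-3, Y), f) = Add(f, Mul(-3, Y)))
Function('u')(M, K) = Add(-5, M)
n = 0 (n = Mul(Rational(1, 3), Add(-56, Mul(-1, -56))) = Mul(Rational(1, 3), Add(-56, 56)) = Mul(Rational(1, 3), 0) = 0)
Add(Mul(Function('u')(Function('R')(-2, 0), 2), Add(25, n)), Mul(-1, 22662)) = Add(Mul(Add(-5, Add(0, Mul(-3, -2))), Add(25, 0)), Mul(-1, 22662)) = Add(Mul(Add(-5, Add(0, 6)), 25), -22662) = Add(Mul(Add(-5, 6), 25), -22662) = Add(Mul(1, 25), -22662) = Add(25, -22662) = -22637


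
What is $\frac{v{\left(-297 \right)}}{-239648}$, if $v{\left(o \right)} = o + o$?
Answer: $\frac{297}{119824} \approx 0.0024786$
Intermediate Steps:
$v{\left(o \right)} = 2 o$
$\frac{v{\left(-297 \right)}}{-239648} = \frac{2 \left(-297\right)}{-239648} = \left(-594\right) \left(- \frac{1}{239648}\right) = \frac{297}{119824}$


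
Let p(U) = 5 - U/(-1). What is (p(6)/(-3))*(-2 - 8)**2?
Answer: -1100/3 ≈ -366.67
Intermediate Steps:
p(U) = 5 + U (p(U) = 5 - U*(-1) = 5 - (-1)*U = 5 + U)
(p(6)/(-3))*(-2 - 8)**2 = ((5 + 6)/(-3))*(-2 - 8)**2 = (11*(-1/3))*(-10)**2 = -11/3*100 = -1100/3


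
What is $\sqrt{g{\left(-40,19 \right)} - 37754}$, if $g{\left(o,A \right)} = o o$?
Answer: $i \sqrt{36154} \approx 190.14 i$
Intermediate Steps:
$g{\left(o,A \right)} = o^{2}$
$\sqrt{g{\left(-40,19 \right)} - 37754} = \sqrt{\left(-40\right)^{2} - 37754} = \sqrt{1600 - 37754} = \sqrt{-36154} = i \sqrt{36154}$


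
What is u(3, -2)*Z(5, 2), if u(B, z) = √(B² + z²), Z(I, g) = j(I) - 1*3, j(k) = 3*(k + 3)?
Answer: 21*√13 ≈ 75.717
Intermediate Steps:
j(k) = 9 + 3*k (j(k) = 3*(3 + k) = 9 + 3*k)
Z(I, g) = 6 + 3*I (Z(I, g) = (9 + 3*I) - 1*3 = (9 + 3*I) - 3 = 6 + 3*I)
u(3, -2)*Z(5, 2) = √(3² + (-2)²)*(6 + 3*5) = √(9 + 4)*(6 + 15) = √13*21 = 21*√13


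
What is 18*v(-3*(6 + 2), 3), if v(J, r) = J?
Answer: -432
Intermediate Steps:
18*v(-3*(6 + 2), 3) = 18*(-3*(6 + 2)) = 18*(-3*8) = 18*(-24) = -432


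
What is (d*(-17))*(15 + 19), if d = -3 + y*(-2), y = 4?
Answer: 6358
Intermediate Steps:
d = -11 (d = -3 + 4*(-2) = -3 - 8 = -11)
(d*(-17))*(15 + 19) = (-11*(-17))*(15 + 19) = 187*34 = 6358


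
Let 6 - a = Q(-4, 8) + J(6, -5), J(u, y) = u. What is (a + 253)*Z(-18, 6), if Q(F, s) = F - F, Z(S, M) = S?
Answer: -4554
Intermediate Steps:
Q(F, s) = 0
a = 0 (a = 6 - (0 + 6) = 6 - 1*6 = 6 - 6 = 0)
(a + 253)*Z(-18, 6) = (0 + 253)*(-18) = 253*(-18) = -4554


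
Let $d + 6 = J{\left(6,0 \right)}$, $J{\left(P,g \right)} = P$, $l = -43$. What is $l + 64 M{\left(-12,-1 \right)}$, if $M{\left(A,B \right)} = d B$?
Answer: $-43$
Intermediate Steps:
$d = 0$ ($d = -6 + 6 = 0$)
$M{\left(A,B \right)} = 0$ ($M{\left(A,B \right)} = 0 B = 0$)
$l + 64 M{\left(-12,-1 \right)} = -43 + 64 \cdot 0 = -43 + 0 = -43$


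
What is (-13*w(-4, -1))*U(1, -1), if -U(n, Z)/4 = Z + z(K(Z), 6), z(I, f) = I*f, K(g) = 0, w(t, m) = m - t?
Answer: -156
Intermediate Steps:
U(n, Z) = -4*Z (U(n, Z) = -4*(Z + 0*6) = -4*(Z + 0) = -4*Z)
(-13*w(-4, -1))*U(1, -1) = (-13*(-1 - 1*(-4)))*(-4*(-1)) = -13*(-1 + 4)*4 = -13*3*4 = -39*4 = -156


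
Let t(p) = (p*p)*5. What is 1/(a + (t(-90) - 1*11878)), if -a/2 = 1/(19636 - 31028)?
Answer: 5696/163030913 ≈ 3.4938e-5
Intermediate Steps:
t(p) = 5*p² (t(p) = p²*5 = 5*p²)
a = 1/5696 (a = -2/(19636 - 31028) = -2/(-11392) = -2*(-1/11392) = 1/5696 ≈ 0.00017556)
1/(a + (t(-90) - 1*11878)) = 1/(1/5696 + (5*(-90)² - 1*11878)) = 1/(1/5696 + (5*8100 - 11878)) = 1/(1/5696 + (40500 - 11878)) = 1/(1/5696 + 28622) = 1/(163030913/5696) = 5696/163030913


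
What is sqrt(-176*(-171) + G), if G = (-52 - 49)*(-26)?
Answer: sqrt(32722) ≈ 180.89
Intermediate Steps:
G = 2626 (G = -101*(-26) = 2626)
sqrt(-176*(-171) + G) = sqrt(-176*(-171) + 2626) = sqrt(30096 + 2626) = sqrt(32722)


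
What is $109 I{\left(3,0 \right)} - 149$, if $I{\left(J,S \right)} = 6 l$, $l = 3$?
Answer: $1813$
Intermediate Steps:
$I{\left(J,S \right)} = 18$ ($I{\left(J,S \right)} = 6 \cdot 3 = 18$)
$109 I{\left(3,0 \right)} - 149 = 109 \cdot 18 - 149 = 1962 - 149 = 1813$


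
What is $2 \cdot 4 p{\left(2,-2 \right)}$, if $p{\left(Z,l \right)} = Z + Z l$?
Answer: $-16$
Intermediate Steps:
$2 \cdot 4 p{\left(2,-2 \right)} = 2 \cdot 4 \cdot 2 \left(1 - 2\right) = 8 \cdot 2 \left(-1\right) = 8 \left(-2\right) = -16$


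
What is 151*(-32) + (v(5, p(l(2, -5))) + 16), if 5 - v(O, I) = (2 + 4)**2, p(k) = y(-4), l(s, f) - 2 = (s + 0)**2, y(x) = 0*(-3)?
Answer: -4847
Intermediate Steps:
y(x) = 0
l(s, f) = 2 + s**2 (l(s, f) = 2 + (s + 0)**2 = 2 + s**2)
p(k) = 0
v(O, I) = -31 (v(O, I) = 5 - (2 + 4)**2 = 5 - 1*6**2 = 5 - 1*36 = 5 - 36 = -31)
151*(-32) + (v(5, p(l(2, -5))) + 16) = 151*(-32) + (-31 + 16) = -4832 - 15 = -4847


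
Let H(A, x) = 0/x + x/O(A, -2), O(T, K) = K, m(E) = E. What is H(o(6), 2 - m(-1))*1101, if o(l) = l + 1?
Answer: -3303/2 ≈ -1651.5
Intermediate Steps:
o(l) = 1 + l
H(A, x) = -x/2 (H(A, x) = 0/x + x/(-2) = 0 + x*(-½) = 0 - x/2 = -x/2)
H(o(6), 2 - m(-1))*1101 = -(2 - 1*(-1))/2*1101 = -(2 + 1)/2*1101 = -½*3*1101 = -3/2*1101 = -3303/2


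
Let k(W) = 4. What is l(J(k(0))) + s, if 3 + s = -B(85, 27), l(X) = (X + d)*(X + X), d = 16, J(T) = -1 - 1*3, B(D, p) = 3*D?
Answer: -354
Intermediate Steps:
J(T) = -4 (J(T) = -1 - 3 = -4)
l(X) = 2*X*(16 + X) (l(X) = (X + 16)*(X + X) = (16 + X)*(2*X) = 2*X*(16 + X))
s = -258 (s = -3 - 3*85 = -3 - 1*255 = -3 - 255 = -258)
l(J(k(0))) + s = 2*(-4)*(16 - 4) - 258 = 2*(-4)*12 - 258 = -96 - 258 = -354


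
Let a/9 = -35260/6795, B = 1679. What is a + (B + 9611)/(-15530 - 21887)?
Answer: -265569474/5649967 ≈ -47.004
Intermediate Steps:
a = -7052/151 (a = 9*(-35260/6795) = 9*(-35260*1/6795) = 9*(-7052/1359) = -7052/151 ≈ -46.702)
a + (B + 9611)/(-15530 - 21887) = -7052/151 + (1679 + 9611)/(-15530 - 21887) = -7052/151 + 11290/(-37417) = -7052/151 + 11290*(-1/37417) = -7052/151 - 11290/37417 = -265569474/5649967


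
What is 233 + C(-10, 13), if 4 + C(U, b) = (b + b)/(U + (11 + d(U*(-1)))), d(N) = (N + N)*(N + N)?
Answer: 91855/401 ≈ 229.06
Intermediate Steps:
d(N) = 4*N**2 (d(N) = (2*N)*(2*N) = 4*N**2)
C(U, b) = -4 + 2*b/(11 + U + 4*U**2) (C(U, b) = -4 + (b + b)/(U + (11 + 4*(U*(-1))**2)) = -4 + (2*b)/(U + (11 + 4*(-U)**2)) = -4 + (2*b)/(U + (11 + 4*U**2)) = -4 + (2*b)/(11 + U + 4*U**2) = -4 + 2*b/(11 + U + 4*U**2))
233 + C(-10, 13) = 233 + 2*(-22 + 13 - 8*(-10)**2 - 2*(-10))/(11 - 10 + 4*(-10)**2) = 233 + 2*(-22 + 13 - 8*100 + 20)/(11 - 10 + 4*100) = 233 + 2*(-22 + 13 - 800 + 20)/(11 - 10 + 400) = 233 + 2*(-789)/401 = 233 + 2*(1/401)*(-789) = 233 - 1578/401 = 91855/401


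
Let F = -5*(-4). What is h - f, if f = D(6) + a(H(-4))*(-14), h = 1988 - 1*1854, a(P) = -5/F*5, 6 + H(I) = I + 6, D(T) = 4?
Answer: 225/2 ≈ 112.50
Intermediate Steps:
F = 20
H(I) = I (H(I) = -6 + (I + 6) = -6 + (6 + I) = I)
a(P) = -5/4 (a(P) = -5/20*5 = -5*1/20*5 = -¼*5 = -5/4)
h = 134 (h = 1988 - 1854 = 134)
f = 43/2 (f = 4 - 5/4*(-14) = 4 + 35/2 = 43/2 ≈ 21.500)
h - f = 134 - 1*43/2 = 134 - 43/2 = 225/2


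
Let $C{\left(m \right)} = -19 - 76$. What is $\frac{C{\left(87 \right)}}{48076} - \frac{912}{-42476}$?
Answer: $\frac{1421789}{72931292} \approx 0.019495$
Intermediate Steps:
$C{\left(m \right)} = -95$ ($C{\left(m \right)} = -19 - 76 = -95$)
$\frac{C{\left(87 \right)}}{48076} - \frac{912}{-42476} = - \frac{95}{48076} - \frac{912}{-42476} = \left(-95\right) \frac{1}{48076} - - \frac{228}{10619} = - \frac{95}{48076} + \frac{228}{10619} = \frac{1421789}{72931292}$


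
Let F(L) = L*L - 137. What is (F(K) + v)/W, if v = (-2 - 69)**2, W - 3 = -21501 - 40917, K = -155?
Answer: -9643/20805 ≈ -0.46349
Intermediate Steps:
F(L) = -137 + L**2 (F(L) = L**2 - 137 = -137 + L**2)
W = -62415 (W = 3 + (-21501 - 40917) = 3 - 62418 = -62415)
v = 5041 (v = (-71)**2 = 5041)
(F(K) + v)/W = ((-137 + (-155)**2) + 5041)/(-62415) = ((-137 + 24025) + 5041)*(-1/62415) = (23888 + 5041)*(-1/62415) = 28929*(-1/62415) = -9643/20805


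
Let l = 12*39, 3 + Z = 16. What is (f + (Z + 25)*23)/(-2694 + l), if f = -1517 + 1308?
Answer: -95/318 ≈ -0.29874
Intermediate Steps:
Z = 13 (Z = -3 + 16 = 13)
f = -209
l = 468
(f + (Z + 25)*23)/(-2694 + l) = (-209 + (13 + 25)*23)/(-2694 + 468) = (-209 + 38*23)/(-2226) = (-209 + 874)*(-1/2226) = 665*(-1/2226) = -95/318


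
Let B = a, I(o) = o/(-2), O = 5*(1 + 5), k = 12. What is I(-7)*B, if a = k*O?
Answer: 1260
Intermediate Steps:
O = 30 (O = 5*6 = 30)
I(o) = -o/2 (I(o) = o*(-½) = -o/2)
a = 360 (a = 12*30 = 360)
B = 360
I(-7)*B = -½*(-7)*360 = (7/2)*360 = 1260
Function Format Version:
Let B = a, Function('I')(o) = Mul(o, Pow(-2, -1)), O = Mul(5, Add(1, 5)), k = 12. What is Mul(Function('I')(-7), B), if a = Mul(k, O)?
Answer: 1260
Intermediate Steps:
O = 30 (O = Mul(5, 6) = 30)
Function('I')(o) = Mul(Rational(-1, 2), o) (Function('I')(o) = Mul(o, Rational(-1, 2)) = Mul(Rational(-1, 2), o))
a = 360 (a = Mul(12, 30) = 360)
B = 360
Mul(Function('I')(-7), B) = Mul(Mul(Rational(-1, 2), -7), 360) = Mul(Rational(7, 2), 360) = 1260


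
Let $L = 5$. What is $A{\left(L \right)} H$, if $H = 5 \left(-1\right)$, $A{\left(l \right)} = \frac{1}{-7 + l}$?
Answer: $\frac{5}{2} \approx 2.5$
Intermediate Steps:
$H = -5$
$A{\left(L \right)} H = \frac{1}{-7 + 5} \left(-5\right) = \frac{1}{-2} \left(-5\right) = \left(- \frac{1}{2}\right) \left(-5\right) = \frac{5}{2}$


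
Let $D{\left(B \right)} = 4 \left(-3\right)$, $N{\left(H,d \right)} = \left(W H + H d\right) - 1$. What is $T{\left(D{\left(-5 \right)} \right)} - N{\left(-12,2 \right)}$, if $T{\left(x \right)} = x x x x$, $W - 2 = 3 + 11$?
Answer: $20953$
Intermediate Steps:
$W = 16$ ($W = 2 + \left(3 + 11\right) = 2 + 14 = 16$)
$N{\left(H,d \right)} = -1 + 16 H + H d$ ($N{\left(H,d \right)} = \left(16 H + H d\right) - 1 = -1 + 16 H + H d$)
$D{\left(B \right)} = -12$
$T{\left(x \right)} = x^{4}$ ($T{\left(x \right)} = x x^{2} x = x^{3} x = x^{4}$)
$T{\left(D{\left(-5 \right)} \right)} - N{\left(-12,2 \right)} = \left(-12\right)^{4} - \left(-1 + 16 \left(-12\right) - 24\right) = 20736 - \left(-1 - 192 - 24\right) = 20736 - -217 = 20736 + 217 = 20953$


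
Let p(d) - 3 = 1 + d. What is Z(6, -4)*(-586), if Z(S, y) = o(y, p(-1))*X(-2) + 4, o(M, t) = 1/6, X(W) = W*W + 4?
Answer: -9376/3 ≈ -3125.3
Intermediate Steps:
X(W) = 4 + W² (X(W) = W² + 4 = 4 + W²)
p(d) = 4 + d (p(d) = 3 + (1 + d) = 4 + d)
o(M, t) = ⅙
Z(S, y) = 16/3 (Z(S, y) = (4 + (-2)²)/6 + 4 = (4 + 4)/6 + 4 = (⅙)*8 + 4 = 4/3 + 4 = 16/3)
Z(6, -4)*(-586) = (16/3)*(-586) = -9376/3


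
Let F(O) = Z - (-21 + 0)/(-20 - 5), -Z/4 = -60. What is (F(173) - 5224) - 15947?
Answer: -523296/25 ≈ -20932.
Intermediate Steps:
Z = 240 (Z = -4*(-60) = 240)
F(O) = 5979/25 (F(O) = 240 - (-21 + 0)/(-20 - 5) = 240 - (-21)/(-25) = 240 - (-21)*(-1)/25 = 240 - 1*21/25 = 240 - 21/25 = 5979/25)
(F(173) - 5224) - 15947 = (5979/25 - 5224) - 15947 = -124621/25 - 15947 = -523296/25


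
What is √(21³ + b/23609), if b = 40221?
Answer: 183*√154166770/23609 ≈ 96.243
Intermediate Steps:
√(21³ + b/23609) = √(21³ + 40221/23609) = √(9261 + 40221*(1/23609)) = √(9261 + 40221/23609) = √(218683170/23609) = 183*√154166770/23609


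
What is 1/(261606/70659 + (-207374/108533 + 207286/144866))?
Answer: 185158866193317/596684509935059 ≈ 0.31031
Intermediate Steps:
1/(261606/70659 + (-207374/108533 + 207286/144866)) = 1/(261606*(1/70659) + (-207374*1/108533 + 207286*(1/144866))) = 1/(87202/23553 + (-207374/108533 + 103643/72433)) = 1/(87202/23553 - 3772035223/7861370789) = 1/(596684509935059/185158866193317) = 185158866193317/596684509935059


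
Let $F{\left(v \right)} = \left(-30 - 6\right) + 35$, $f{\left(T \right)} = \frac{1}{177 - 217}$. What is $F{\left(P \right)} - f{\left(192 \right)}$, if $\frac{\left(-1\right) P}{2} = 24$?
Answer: $- \frac{39}{40} \approx -0.975$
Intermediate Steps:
$f{\left(T \right)} = - \frac{1}{40}$ ($f{\left(T \right)} = \frac{1}{-40} = - \frac{1}{40}$)
$P = -48$ ($P = \left(-2\right) 24 = -48$)
$F{\left(v \right)} = -1$ ($F{\left(v \right)} = -36 + 35 = -1$)
$F{\left(P \right)} - f{\left(192 \right)} = -1 - - \frac{1}{40} = -1 + \frac{1}{40} = - \frac{39}{40}$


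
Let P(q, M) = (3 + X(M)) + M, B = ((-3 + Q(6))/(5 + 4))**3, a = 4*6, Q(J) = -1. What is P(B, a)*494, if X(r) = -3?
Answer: 11856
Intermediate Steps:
a = 24
B = -64/729 (B = ((-3 - 1)/(5 + 4))**3 = (-4/9)**3 = -64/729 ≈ -0.087791)
P(q, M) = M (P(q, M) = (3 - 3) + M = 0 + M = M)
P(B, a)*494 = 24*494 = 11856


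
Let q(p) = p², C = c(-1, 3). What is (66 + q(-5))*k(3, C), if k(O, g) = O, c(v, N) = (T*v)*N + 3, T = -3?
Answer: 273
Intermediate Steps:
c(v, N) = 3 - 3*N*v (c(v, N) = (-3*v)*N + 3 = -3*N*v + 3 = 3 - 3*N*v)
C = 12 (C = 3 - 3*3*(-1) = 3 + 9 = 12)
(66 + q(-5))*k(3, C) = (66 + (-5)²)*3 = (66 + 25)*3 = 91*3 = 273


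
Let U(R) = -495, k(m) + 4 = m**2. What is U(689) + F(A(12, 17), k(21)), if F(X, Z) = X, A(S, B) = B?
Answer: -478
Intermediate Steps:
k(m) = -4 + m**2
U(689) + F(A(12, 17), k(21)) = -495 + 17 = -478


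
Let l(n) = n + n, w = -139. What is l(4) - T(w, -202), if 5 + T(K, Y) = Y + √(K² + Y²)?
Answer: 215 - 5*√2405 ≈ -30.204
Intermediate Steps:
l(n) = 2*n
T(K, Y) = -5 + Y + √(K² + Y²) (T(K, Y) = -5 + (Y + √(K² + Y²)) = -5 + Y + √(K² + Y²))
l(4) - T(w, -202) = 2*4 - (-5 - 202 + √((-139)² + (-202)²)) = 8 - (-5 - 202 + √(19321 + 40804)) = 8 - (-5 - 202 + √60125) = 8 - (-5 - 202 + 5*√2405) = 8 - (-207 + 5*√2405) = 8 + (207 - 5*√2405) = 215 - 5*√2405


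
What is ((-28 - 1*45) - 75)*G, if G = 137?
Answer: -20276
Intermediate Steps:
((-28 - 1*45) - 75)*G = ((-28 - 1*45) - 75)*137 = ((-28 - 45) - 75)*137 = (-73 - 75)*137 = -148*137 = -20276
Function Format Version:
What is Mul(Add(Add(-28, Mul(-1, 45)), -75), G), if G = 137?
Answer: -20276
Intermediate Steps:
Mul(Add(Add(-28, Mul(-1, 45)), -75), G) = Mul(Add(Add(-28, Mul(-1, 45)), -75), 137) = Mul(Add(Add(-28, -45), -75), 137) = Mul(Add(-73, -75), 137) = Mul(-148, 137) = -20276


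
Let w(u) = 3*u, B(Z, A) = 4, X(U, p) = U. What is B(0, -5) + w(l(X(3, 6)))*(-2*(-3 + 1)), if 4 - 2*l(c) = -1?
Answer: 34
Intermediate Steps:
l(c) = 5/2 (l(c) = 2 - 1/2*(-1) = 2 + 1/2 = 5/2)
B(0, -5) + w(l(X(3, 6)))*(-2*(-3 + 1)) = 4 + (3*(5/2))*(-2*(-3 + 1)) = 4 + 15*(-2*(-2))/2 = 4 + (15/2)*4 = 4 + 30 = 34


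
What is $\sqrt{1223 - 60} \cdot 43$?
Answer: $43 \sqrt{1163} \approx 1466.4$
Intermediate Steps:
$\sqrt{1223 - 60} \cdot 43 = \sqrt{1163} \cdot 43 = 43 \sqrt{1163}$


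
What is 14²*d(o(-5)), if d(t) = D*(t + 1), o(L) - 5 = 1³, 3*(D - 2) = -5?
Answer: 1372/3 ≈ 457.33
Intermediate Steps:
D = ⅓ (D = 2 + (⅓)*(-5) = 2 - 5/3 = ⅓ ≈ 0.33333)
o(L) = 6 (o(L) = 5 + 1³ = 5 + 1 = 6)
d(t) = ⅓ + t/3 (d(t) = (t + 1)/3 = (1 + t)/3 = ⅓ + t/3)
14²*d(o(-5)) = 14²*(⅓ + (⅓)*6) = 196*(⅓ + 2) = 196*(7/3) = 1372/3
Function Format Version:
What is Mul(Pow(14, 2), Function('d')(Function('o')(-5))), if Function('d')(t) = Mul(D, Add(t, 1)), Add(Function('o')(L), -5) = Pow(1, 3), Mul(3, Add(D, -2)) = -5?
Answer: Rational(1372, 3) ≈ 457.33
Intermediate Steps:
D = Rational(1, 3) (D = Add(2, Mul(Rational(1, 3), -5)) = Add(2, Rational(-5, 3)) = Rational(1, 3) ≈ 0.33333)
Function('o')(L) = 6 (Function('o')(L) = Add(5, Pow(1, 3)) = Add(5, 1) = 6)
Function('d')(t) = Add(Rational(1, 3), Mul(Rational(1, 3), t)) (Function('d')(t) = Mul(Rational(1, 3), Add(t, 1)) = Mul(Rational(1, 3), Add(1, t)) = Add(Rational(1, 3), Mul(Rational(1, 3), t)))
Mul(Pow(14, 2), Function('d')(Function('o')(-5))) = Mul(Pow(14, 2), Add(Rational(1, 3), Mul(Rational(1, 3), 6))) = Mul(196, Add(Rational(1, 3), 2)) = Mul(196, Rational(7, 3)) = Rational(1372, 3)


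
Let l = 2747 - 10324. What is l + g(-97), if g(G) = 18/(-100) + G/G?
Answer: -378809/50 ≈ -7576.2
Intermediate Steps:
g(G) = 41/50 (g(G) = 18*(-1/100) + 1 = -9/50 + 1 = 41/50)
l = -7577
l + g(-97) = -7577 + 41/50 = -378809/50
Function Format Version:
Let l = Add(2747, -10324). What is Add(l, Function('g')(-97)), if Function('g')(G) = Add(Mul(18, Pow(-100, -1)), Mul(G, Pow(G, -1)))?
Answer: Rational(-378809, 50) ≈ -7576.2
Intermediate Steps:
Function('g')(G) = Rational(41, 50) (Function('g')(G) = Add(Mul(18, Rational(-1, 100)), 1) = Add(Rational(-9, 50), 1) = Rational(41, 50))
l = -7577
Add(l, Function('g')(-97)) = Add(-7577, Rational(41, 50)) = Rational(-378809, 50)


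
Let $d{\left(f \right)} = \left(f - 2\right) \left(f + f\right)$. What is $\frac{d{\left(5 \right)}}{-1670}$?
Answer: $- \frac{3}{167} \approx -0.017964$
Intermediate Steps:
$d{\left(f \right)} = 2 f \left(-2 + f\right)$ ($d{\left(f \right)} = \left(-2 + f\right) 2 f = 2 f \left(-2 + f\right)$)
$\frac{d{\left(5 \right)}}{-1670} = \frac{2 \cdot 5 \left(-2 + 5\right)}{-1670} = 2 \cdot 5 \cdot 3 \left(- \frac{1}{1670}\right) = 30 \left(- \frac{1}{1670}\right) = - \frac{3}{167}$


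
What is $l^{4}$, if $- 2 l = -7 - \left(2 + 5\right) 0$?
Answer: $\frac{2401}{16} \approx 150.06$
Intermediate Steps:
$l = \frac{7}{2}$ ($l = - \frac{-7 - \left(2 + 5\right) 0}{2} = - \frac{-7 - 7 \cdot 0}{2} = - \frac{-7 - 0}{2} = - \frac{-7 + 0}{2} = \left(- \frac{1}{2}\right) \left(-7\right) = \frac{7}{2} \approx 3.5$)
$l^{4} = \left(\frac{7}{2}\right)^{4} = \frac{2401}{16}$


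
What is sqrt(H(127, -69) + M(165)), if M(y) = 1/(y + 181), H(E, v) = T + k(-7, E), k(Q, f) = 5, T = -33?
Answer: I*sqrt(3351702)/346 ≈ 5.2912*I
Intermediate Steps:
H(E, v) = -28 (H(E, v) = -33 + 5 = -28)
M(y) = 1/(181 + y)
sqrt(H(127, -69) + M(165)) = sqrt(-28 + 1/(181 + 165)) = sqrt(-28 + 1/346) = sqrt(-9687/346) = I*sqrt(3351702)/346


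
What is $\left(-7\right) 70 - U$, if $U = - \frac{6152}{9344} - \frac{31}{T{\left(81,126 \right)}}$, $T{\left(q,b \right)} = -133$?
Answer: $- \frac{76052491}{155344} \approx -489.57$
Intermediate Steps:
$U = - \frac{66069}{155344}$ ($U = - \frac{6152}{9344} - \frac{31}{-133} = \left(-6152\right) \frac{1}{9344} - - \frac{31}{133} = - \frac{769}{1168} + \frac{31}{133} = - \frac{66069}{155344} \approx -0.42531$)
$\left(-7\right) 70 - U = \left(-7\right) 70 - - \frac{66069}{155344} = -490 + \frac{66069}{155344} = - \frac{76052491}{155344}$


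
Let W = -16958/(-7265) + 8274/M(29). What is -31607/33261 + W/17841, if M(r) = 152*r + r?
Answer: -2019191139244691/2125382172209145 ≈ -0.95004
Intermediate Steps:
M(r) = 153*r
W = 45117752/10744935 (W = -16958/(-7265) + 8274/((153*29)) = -16958*(-1/7265) + 8274/4437 = 16958/7265 + 8274*(1/4437) = 16958/7265 + 2758/1479 = 45117752/10744935 ≈ 4.1990)
-31607/33261 + W/17841 = -31607/33261 + (45117752/10744935)/17841 = -31607*1/33261 + (45117752/10744935)*(1/17841) = -31607/33261 + 45117752/191700385335 = -2019191139244691/2125382172209145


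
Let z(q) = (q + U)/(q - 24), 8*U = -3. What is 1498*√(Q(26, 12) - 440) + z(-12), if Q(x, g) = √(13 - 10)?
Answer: 11/32 + 1498*√(-440 + √3) ≈ 0.34375 + 31360.0*I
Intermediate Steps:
U = -3/8 (U = (⅛)*(-3) = -3/8 ≈ -0.37500)
Q(x, g) = √3
z(q) = (-3/8 + q)/(-24 + q) (z(q) = (q - 3/8)/(q - 24) = (-3/8 + q)/(-24 + q))
1498*√(Q(26, 12) - 440) + z(-12) = 1498*√(√3 - 440) + (-3/8 - 12)/(-24 - 12) = 1498*√(-440 + √3) - 99/8/(-36) = 1498*√(-440 + √3) - 1/36*(-99/8) = 1498*√(-440 + √3) + 11/32 = 11/32 + 1498*√(-440 + √3)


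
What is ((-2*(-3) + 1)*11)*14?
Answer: 1078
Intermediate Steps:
((-2*(-3) + 1)*11)*14 = ((6 + 1)*11)*14 = (7*11)*14 = 77*14 = 1078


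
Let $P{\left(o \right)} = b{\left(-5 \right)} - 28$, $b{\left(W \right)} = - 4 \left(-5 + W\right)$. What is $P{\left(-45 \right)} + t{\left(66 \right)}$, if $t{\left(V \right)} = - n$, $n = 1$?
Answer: $11$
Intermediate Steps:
$b{\left(W \right)} = 20 - 4 W$
$P{\left(o \right)} = 12$ ($P{\left(o \right)} = \left(20 - -20\right) - 28 = \left(20 + 20\right) - 28 = 40 - 28 = 12$)
$t{\left(V \right)} = -1$ ($t{\left(V \right)} = \left(-1\right) 1 = -1$)
$P{\left(-45 \right)} + t{\left(66 \right)} = 12 - 1 = 11$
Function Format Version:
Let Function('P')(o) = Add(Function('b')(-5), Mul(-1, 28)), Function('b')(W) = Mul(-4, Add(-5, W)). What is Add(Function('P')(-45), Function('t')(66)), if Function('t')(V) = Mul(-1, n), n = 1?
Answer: 11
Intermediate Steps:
Function('b')(W) = Add(20, Mul(-4, W))
Function('P')(o) = 12 (Function('P')(o) = Add(Add(20, Mul(-4, -5)), Mul(-1, 28)) = Add(Add(20, 20), -28) = Add(40, -28) = 12)
Function('t')(V) = -1 (Function('t')(V) = Mul(-1, 1) = -1)
Add(Function('P')(-45), Function('t')(66)) = Add(12, -1) = 11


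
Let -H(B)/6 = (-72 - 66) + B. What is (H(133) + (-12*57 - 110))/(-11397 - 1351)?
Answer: 191/3187 ≈ 0.059931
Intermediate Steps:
H(B) = 828 - 6*B (H(B) = -6*((-72 - 66) + B) = -6*(-138 + B) = 828 - 6*B)
(H(133) + (-12*57 - 110))/(-11397 - 1351) = ((828 - 6*133) + (-12*57 - 110))/(-11397 - 1351) = ((828 - 798) + (-684 - 110))/(-12748) = (30 - 794)*(-1/12748) = -764*(-1/12748) = 191/3187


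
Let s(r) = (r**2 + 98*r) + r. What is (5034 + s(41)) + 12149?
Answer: 22923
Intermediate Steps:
s(r) = r**2 + 99*r
(5034 + s(41)) + 12149 = (5034 + 41*(99 + 41)) + 12149 = (5034 + 41*140) + 12149 = (5034 + 5740) + 12149 = 10774 + 12149 = 22923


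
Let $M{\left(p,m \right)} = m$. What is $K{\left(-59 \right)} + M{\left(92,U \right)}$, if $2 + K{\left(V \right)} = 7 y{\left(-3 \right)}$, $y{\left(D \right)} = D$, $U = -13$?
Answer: $-36$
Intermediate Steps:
$K{\left(V \right)} = -23$ ($K{\left(V \right)} = -2 + 7 \left(-3\right) = -2 - 21 = -23$)
$K{\left(-59 \right)} + M{\left(92,U \right)} = -23 - 13 = -36$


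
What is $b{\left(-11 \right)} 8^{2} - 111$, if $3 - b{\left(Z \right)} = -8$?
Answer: $593$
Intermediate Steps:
$b{\left(Z \right)} = 11$ ($b{\left(Z \right)} = 3 - -8 = 3 + 8 = 11$)
$b{\left(-11 \right)} 8^{2} - 111 = 11 \cdot 8^{2} - 111 = 11 \cdot 64 - 111 = 704 - 111 = 593$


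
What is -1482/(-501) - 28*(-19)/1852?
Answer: 250933/77321 ≈ 3.2453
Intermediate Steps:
-1482/(-501) - 28*(-19)/1852 = -1482*(-1/501) + 532*(1/1852) = 494/167 + 133/463 = 250933/77321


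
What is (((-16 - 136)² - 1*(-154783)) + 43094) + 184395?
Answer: 405376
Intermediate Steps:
(((-16 - 136)² - 1*(-154783)) + 43094) + 184395 = (((-152)² + 154783) + 43094) + 184395 = ((23104 + 154783) + 43094) + 184395 = (177887 + 43094) + 184395 = 220981 + 184395 = 405376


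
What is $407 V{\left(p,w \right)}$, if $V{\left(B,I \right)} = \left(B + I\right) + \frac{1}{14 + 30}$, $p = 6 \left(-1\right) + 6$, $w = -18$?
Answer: $- \frac{29267}{4} \approx -7316.8$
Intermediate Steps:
$p = 0$ ($p = -6 + 6 = 0$)
$V{\left(B,I \right)} = \frac{1}{44} + B + I$ ($V{\left(B,I \right)} = \left(B + I\right) + \frac{1}{44} = \frac{1}{44} + B + I$)
$407 V{\left(p,w \right)} = 407 \left(\frac{1}{44} + 0 - 18\right) = 407 \left(- \frac{791}{44}\right) = - \frac{29267}{4}$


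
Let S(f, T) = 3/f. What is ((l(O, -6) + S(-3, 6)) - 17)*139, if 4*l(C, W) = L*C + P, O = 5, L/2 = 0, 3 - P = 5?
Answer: -5143/2 ≈ -2571.5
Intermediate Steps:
P = -2 (P = 3 - 1*5 = 3 - 5 = -2)
L = 0 (L = 2*0 = 0)
l(C, W) = -½ (l(C, W) = (0*C - 2)/4 = (0 - 2)/4 = (¼)*(-2) = -½)
((l(O, -6) + S(-3, 6)) - 17)*139 = ((-½ + 3/(-3)) - 17)*139 = ((-½ + 3*(-⅓)) - 17)*139 = ((-½ - 1) - 17)*139 = (-3/2 - 17)*139 = -37/2*139 = -5143/2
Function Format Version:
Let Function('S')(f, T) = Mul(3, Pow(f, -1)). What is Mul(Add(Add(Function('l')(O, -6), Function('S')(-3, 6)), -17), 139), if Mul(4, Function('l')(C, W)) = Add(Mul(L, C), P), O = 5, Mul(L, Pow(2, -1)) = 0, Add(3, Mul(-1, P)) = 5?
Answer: Rational(-5143, 2) ≈ -2571.5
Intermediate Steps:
P = -2 (P = Add(3, Mul(-1, 5)) = Add(3, -5) = -2)
L = 0 (L = Mul(2, 0) = 0)
Function('l')(C, W) = Rational(-1, 2) (Function('l')(C, W) = Mul(Rational(1, 4), Add(Mul(0, C), -2)) = Mul(Rational(1, 4), Add(0, -2)) = Mul(Rational(1, 4), -2) = Rational(-1, 2))
Mul(Add(Add(Function('l')(O, -6), Function('S')(-3, 6)), -17), 139) = Mul(Add(Add(Rational(-1, 2), Mul(3, Pow(-3, -1))), -17), 139) = Mul(Add(Add(Rational(-1, 2), Mul(3, Rational(-1, 3))), -17), 139) = Mul(Add(Add(Rational(-1, 2), -1), -17), 139) = Mul(Add(Rational(-3, 2), -17), 139) = Mul(Rational(-37, 2), 139) = Rational(-5143, 2)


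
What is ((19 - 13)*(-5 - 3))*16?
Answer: -768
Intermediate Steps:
((19 - 13)*(-5 - 3))*16 = (6*(-8))*16 = -48*16 = -768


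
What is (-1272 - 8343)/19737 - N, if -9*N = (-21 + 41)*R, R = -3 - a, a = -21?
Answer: 259955/6579 ≈ 39.513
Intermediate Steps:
R = 18 (R = -3 - 1*(-21) = -3 + 21 = 18)
N = -40 (N = -(-21 + 41)*18/9 = -20*18/9 = -⅑*360 = -40)
(-1272 - 8343)/19737 - N = (-1272 - 8343)/19737 - 1*(-40) = -9615*1/19737 + 40 = -3205/6579 + 40 = 259955/6579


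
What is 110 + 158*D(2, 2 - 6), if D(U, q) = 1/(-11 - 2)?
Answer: 1272/13 ≈ 97.846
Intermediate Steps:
D(U, q) = -1/13 (D(U, q) = 1/(-13) = -1/13)
110 + 158*D(2, 2 - 6) = 110 + 158*(-1/13) = 110 - 158/13 = 1272/13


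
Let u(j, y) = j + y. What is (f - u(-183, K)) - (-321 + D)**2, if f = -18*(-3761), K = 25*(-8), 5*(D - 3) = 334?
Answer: 124489/25 ≈ 4979.6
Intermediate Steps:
D = 349/5 (D = 3 + (1/5)*334 = 3 + 334/5 = 349/5 ≈ 69.800)
K = -200
f = 67698
(f - u(-183, K)) - (-321 + D)**2 = (67698 - (-183 - 200)) - (-321 + 349/5)**2 = (67698 - 1*(-383)) - (-1256/5)**2 = (67698 + 383) - 1*1577536/25 = 68081 - 1577536/25 = 124489/25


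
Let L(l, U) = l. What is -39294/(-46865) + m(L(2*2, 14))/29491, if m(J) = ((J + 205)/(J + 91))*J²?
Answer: 15071026/17949295 ≈ 0.83964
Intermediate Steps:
m(J) = J²*(205 + J)/(91 + J) (m(J) = ((205 + J)/(91 + J))*J² = J²*(205 + J)/(91 + J))
-39294/(-46865) + m(L(2*2, 14))/29491 = -39294/(-46865) + ((2*2)²*(205 + 2*2)/(91 + 2*2))/29491 = -39294*(-1/46865) + (4²*(205 + 4)/(91 + 4))*(1/29491) = 39294/46865 + (16*209/95)*(1/29491) = 39294/46865 + (16*(1/95)*209)*(1/29491) = 39294/46865 + (176/5)*(1/29491) = 39294/46865 + 16/13405 = 15071026/17949295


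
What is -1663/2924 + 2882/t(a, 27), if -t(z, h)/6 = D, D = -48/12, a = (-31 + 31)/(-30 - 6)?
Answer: 524191/4386 ≈ 119.51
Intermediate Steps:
a = 0 (a = 0/(-36) = 0*(-1/36) = 0)
D = -4 (D = -48*1/12 = -4)
t(z, h) = 24 (t(z, h) = -6*(-4) = 24)
-1663/2924 + 2882/t(a, 27) = -1663/2924 + 2882/24 = -1663*1/2924 + 2882*(1/24) = -1663/2924 + 1441/12 = 524191/4386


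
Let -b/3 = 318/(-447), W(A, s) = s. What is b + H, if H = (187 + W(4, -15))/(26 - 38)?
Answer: -5453/447 ≈ -12.199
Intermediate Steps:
H = -43/3 (H = (187 - 15)/(26 - 38) = 172/(-12) = 172*(-1/12) = -43/3 ≈ -14.333)
b = 318/149 (b = -954/(-447) = -954*(-1)/447 = -3*(-106/149) = 318/149 ≈ 2.1342)
b + H = 318/149 - 43/3 = -5453/447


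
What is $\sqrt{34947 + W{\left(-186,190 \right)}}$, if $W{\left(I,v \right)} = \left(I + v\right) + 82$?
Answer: $\sqrt{35033} \approx 187.17$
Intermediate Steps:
$W{\left(I,v \right)} = 82 + I + v$
$\sqrt{34947 + W{\left(-186,190 \right)}} = \sqrt{34947 + \left(82 - 186 + 190\right)} = \sqrt{34947 + 86} = \sqrt{35033}$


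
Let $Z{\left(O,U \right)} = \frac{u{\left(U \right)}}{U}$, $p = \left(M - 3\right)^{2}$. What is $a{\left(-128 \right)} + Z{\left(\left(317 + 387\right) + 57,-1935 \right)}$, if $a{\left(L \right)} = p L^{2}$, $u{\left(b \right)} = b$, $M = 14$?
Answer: $1982465$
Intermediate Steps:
$p = 121$ ($p = \left(14 - 3\right)^{2} = 11^{2} = 121$)
$Z{\left(O,U \right)} = 1$ ($Z{\left(O,U \right)} = \frac{U}{U} = 1$)
$a{\left(L \right)} = 121 L^{2}$
$a{\left(-128 \right)} + Z{\left(\left(317 + 387\right) + 57,-1935 \right)} = 121 \left(-128\right)^{2} + 1 = 121 \cdot 16384 + 1 = 1982464 + 1 = 1982465$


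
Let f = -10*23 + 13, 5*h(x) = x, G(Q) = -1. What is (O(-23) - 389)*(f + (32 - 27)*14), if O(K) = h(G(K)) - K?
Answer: 269157/5 ≈ 53831.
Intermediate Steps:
h(x) = x/5
O(K) = -⅕ - K (O(K) = (⅕)*(-1) - K = -⅕ - K)
f = -217 (f = -230 + 13 = -217)
(O(-23) - 389)*(f + (32 - 27)*14) = ((-⅕ - 1*(-23)) - 389)*(-217 + (32 - 27)*14) = ((-⅕ + 23) - 389)*(-217 + 5*14) = (114/5 - 389)*(-217 + 70) = -1831/5*(-147) = 269157/5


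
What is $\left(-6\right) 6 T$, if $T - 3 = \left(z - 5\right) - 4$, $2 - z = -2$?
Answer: $72$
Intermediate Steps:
$z = 4$ ($z = 2 - -2 = 2 + 2 = 4$)
$T = -2$ ($T = 3 + \left(\left(4 - 5\right) - 4\right) = 3 - 5 = -2$)
$\left(-6\right) 6 T = \left(-6\right) 6 \left(-2\right) = \left(-36\right) \left(-2\right) = 72$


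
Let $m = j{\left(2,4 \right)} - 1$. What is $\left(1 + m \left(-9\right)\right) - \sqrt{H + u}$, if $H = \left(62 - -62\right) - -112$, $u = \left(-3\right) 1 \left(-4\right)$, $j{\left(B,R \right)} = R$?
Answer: $-26 - 2 \sqrt{62} \approx -41.748$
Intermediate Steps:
$m = 3$ ($m = 4 - 1 = 3$)
$u = 12$ ($u = \left(-3\right) \left(-4\right) = 12$)
$H = 236$ ($H = \left(62 + 62\right) + 112 = 124 + 112 = 236$)
$\left(1 + m \left(-9\right)\right) - \sqrt{H + u} = \left(1 + 3 \left(-9\right)\right) - \sqrt{236 + 12} = \left(1 - 27\right) - \sqrt{248} = -26 - 2 \sqrt{62}$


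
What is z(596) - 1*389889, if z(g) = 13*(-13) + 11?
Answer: -390047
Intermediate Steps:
z(g) = -158 (z(g) = -169 + 11 = -158)
z(596) - 1*389889 = -158 - 1*389889 = -158 - 389889 = -390047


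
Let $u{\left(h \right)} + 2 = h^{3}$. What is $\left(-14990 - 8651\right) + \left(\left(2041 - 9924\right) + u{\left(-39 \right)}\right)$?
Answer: $-90845$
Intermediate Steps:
$u{\left(h \right)} = -2 + h^{3}$
$\left(-14990 - 8651\right) + \left(\left(2041 - 9924\right) + u{\left(-39 \right)}\right) = \left(-14990 - 8651\right) + \left(\left(2041 - 9924\right) + \left(-2 + \left(-39\right)^{3}\right)\right) = \left(-14990 - 8651\right) - 67204 = -23641 - 67204 = -90845$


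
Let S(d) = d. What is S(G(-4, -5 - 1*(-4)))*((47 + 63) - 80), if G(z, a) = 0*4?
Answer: 0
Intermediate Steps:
G(z, a) = 0
S(G(-4, -5 - 1*(-4)))*((47 + 63) - 80) = 0*((47 + 63) - 80) = 0*(110 - 80) = 0*30 = 0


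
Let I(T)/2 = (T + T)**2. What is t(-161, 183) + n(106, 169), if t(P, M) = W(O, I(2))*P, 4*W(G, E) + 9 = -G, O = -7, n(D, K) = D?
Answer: 373/2 ≈ 186.50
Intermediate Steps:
I(T) = 8*T**2 (I(T) = 2*(T + T)**2 = 2*(2*T)**2 = 2*(4*T**2) = 8*T**2)
W(G, E) = -9/4 - G/4 (W(G, E) = -9/4 + (-G)/4 = -9/4 - G/4)
t(P, M) = -P/2 (t(P, M) = (-9/4 - 1/4*(-7))*P = (-9/4 + 7/4)*P = -P/2)
t(-161, 183) + n(106, 169) = -1/2*(-161) + 106 = 161/2 + 106 = 373/2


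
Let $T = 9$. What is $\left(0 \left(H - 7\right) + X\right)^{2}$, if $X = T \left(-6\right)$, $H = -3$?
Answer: $2916$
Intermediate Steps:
$X = -54$ ($X = 9 \left(-6\right) = -54$)
$\left(0 \left(H - 7\right) + X\right)^{2} = \left(0 \left(-3 - 7\right) - 54\right)^{2} = \left(0 \left(-10\right) - 54\right)^{2} = \left(0 - 54\right)^{2} = \left(-54\right)^{2} = 2916$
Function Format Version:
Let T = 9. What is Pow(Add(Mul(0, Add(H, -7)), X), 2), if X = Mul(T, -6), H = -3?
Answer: 2916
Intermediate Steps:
X = -54 (X = Mul(9, -6) = -54)
Pow(Add(Mul(0, Add(H, -7)), X), 2) = Pow(Add(Mul(0, Add(-3, -7)), -54), 2) = Pow(Add(Mul(0, -10), -54), 2) = Pow(Add(0, -54), 2) = Pow(-54, 2) = 2916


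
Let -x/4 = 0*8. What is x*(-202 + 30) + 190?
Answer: 190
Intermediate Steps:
x = 0 (x = -0*8 = -4*0 = 0)
x*(-202 + 30) + 190 = 0*(-202 + 30) + 190 = 0*(-172) + 190 = 0 + 190 = 190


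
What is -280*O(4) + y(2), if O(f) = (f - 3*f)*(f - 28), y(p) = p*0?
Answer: -53760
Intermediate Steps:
y(p) = 0
O(f) = -2*f*(-28 + f) (O(f) = (-2*f)*(-28 + f) = -2*f*(-28 + f))
-280*O(4) + y(2) = -560*4*(28 - 1*4) + 0 = -560*4*(28 - 4) + 0 = -560*4*24 + 0 = -280*192 + 0 = -53760 + 0 = -53760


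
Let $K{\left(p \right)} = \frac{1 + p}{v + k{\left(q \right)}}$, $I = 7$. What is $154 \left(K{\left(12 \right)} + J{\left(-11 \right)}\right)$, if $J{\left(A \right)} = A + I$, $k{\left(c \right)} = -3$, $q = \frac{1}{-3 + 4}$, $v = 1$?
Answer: $-1617$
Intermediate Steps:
$q = 1$ ($q = 1^{-1} = 1$)
$J{\left(A \right)} = 7 + A$ ($J{\left(A \right)} = A + 7 = 7 + A$)
$K{\left(p \right)} = - \frac{1}{2} - \frac{p}{2}$ ($K{\left(p \right)} = \frac{1 + p}{1 - 3} = \frac{1 + p}{-2} = \left(1 + p\right) \left(- \frac{1}{2}\right) = - \frac{1}{2} - \frac{p}{2}$)
$154 \left(K{\left(12 \right)} + J{\left(-11 \right)}\right) = 154 \left(\left(- \frac{1}{2} - 6\right) + \left(7 - 11\right)\right) = 154 \left(\left(- \frac{1}{2} - 6\right) - 4\right) = 154 \left(- \frac{13}{2} - 4\right) = 154 \left(- \frac{21}{2}\right) = -1617$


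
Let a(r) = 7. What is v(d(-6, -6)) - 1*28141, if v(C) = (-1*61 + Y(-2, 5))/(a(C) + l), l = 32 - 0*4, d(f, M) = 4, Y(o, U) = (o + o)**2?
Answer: -365848/13 ≈ -28142.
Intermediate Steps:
Y(o, U) = 4*o**2 (Y(o, U) = (2*o)**2 = 4*o**2)
l = 32 (l = 32 - 1*0 = 32 + 0 = 32)
v(C) = -15/13 (v(C) = (-1*61 + 4*(-2)**2)/(7 + 32) = (-61 + 4*4)/39 = (-61 + 16)*(1/39) = -45*1/39 = -15/13)
v(d(-6, -6)) - 1*28141 = -15/13 - 1*28141 = -15/13 - 28141 = -365848/13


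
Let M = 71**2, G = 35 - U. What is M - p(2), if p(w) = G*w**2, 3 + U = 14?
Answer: 4945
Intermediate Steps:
U = 11 (U = -3 + 14 = 11)
G = 24 (G = 35 - 1*11 = 35 - 11 = 24)
p(w) = 24*w**2
M = 5041
M - p(2) = 5041 - 24*2**2 = 5041 - 24*4 = 5041 - 1*96 = 5041 - 96 = 4945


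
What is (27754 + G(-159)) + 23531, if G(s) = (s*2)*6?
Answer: 49377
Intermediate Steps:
G(s) = 12*s (G(s) = (2*s)*6 = 12*s)
(27754 + G(-159)) + 23531 = (27754 + 12*(-159)) + 23531 = (27754 - 1908) + 23531 = 25846 + 23531 = 49377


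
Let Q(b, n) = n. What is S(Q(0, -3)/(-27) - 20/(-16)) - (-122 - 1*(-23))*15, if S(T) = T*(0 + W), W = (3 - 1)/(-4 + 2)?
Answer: 53411/36 ≈ 1483.6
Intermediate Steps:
W = -1 (W = 2/(-2) = 2*(-½) = -1)
S(T) = -T (S(T) = T*(0 - 1) = T*(-1) = -T)
S(Q(0, -3)/(-27) - 20/(-16)) - (-122 - 1*(-23))*15 = -(-3/(-27) - 20/(-16)) - (-122 - 1*(-23))*15 = -(-3*(-1/27) - 20*(-1/16)) - (-122 + 23)*15 = -(⅑ + 5/4) - (-99)*15 = -1*49/36 - 1*(-1485) = -49/36 + 1485 = 53411/36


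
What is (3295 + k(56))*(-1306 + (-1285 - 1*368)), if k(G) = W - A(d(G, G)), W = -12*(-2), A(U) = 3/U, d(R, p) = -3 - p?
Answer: -579443216/59 ≈ -9.8211e+6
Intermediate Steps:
W = 24
k(G) = 24 - 3/(-3 - G)
(3295 + k(56))*(-1306 + (-1285 - 1*368)) = (3295 + 3*(25 + 8*56)/(3 + 56))*(-1306 + (-1285 - 1*368)) = (3295 + 3*(25 + 448)/59)*(-1306 + (-1285 - 368)) = (3295 + 3*(1/59)*473)*(-1306 - 1653) = (3295 + 1419/59)*(-2959) = (195824/59)*(-2959) = -579443216/59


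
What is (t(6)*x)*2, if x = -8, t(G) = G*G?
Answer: -576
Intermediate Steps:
t(G) = G²
(t(6)*x)*2 = (6²*(-8))*2 = (36*(-8))*2 = -288*2 = -576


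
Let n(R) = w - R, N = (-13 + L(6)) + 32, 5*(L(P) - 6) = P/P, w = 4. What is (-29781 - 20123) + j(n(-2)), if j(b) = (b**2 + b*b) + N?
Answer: -249034/5 ≈ -49807.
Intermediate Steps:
L(P) = 31/5 (L(P) = 6 + (P/P)/5 = 6 + (1/5)*1 = 6 + 1/5 = 31/5)
N = 126/5 (N = (-13 + 31/5) + 32 = -34/5 + 32 = 126/5 ≈ 25.200)
n(R) = 4 - R
j(b) = 126/5 + 2*b**2 (j(b) = (b**2 + b*b) + 126/5 = (b**2 + b**2) + 126/5 = 2*b**2 + 126/5 = 126/5 + 2*b**2)
(-29781 - 20123) + j(n(-2)) = (-29781 - 20123) + (126/5 + 2*(4 - 1*(-2))**2) = -49904 + (126/5 + 2*(4 + 2)**2) = -49904 + (126/5 + 2*6**2) = -49904 + (126/5 + 2*36) = -49904 + (126/5 + 72) = -49904 + 486/5 = -249034/5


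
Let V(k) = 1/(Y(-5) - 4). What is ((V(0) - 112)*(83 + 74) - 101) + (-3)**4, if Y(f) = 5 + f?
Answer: -70573/4 ≈ -17643.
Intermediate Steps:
V(k) = -1/4 (V(k) = 1/((5 - 5) - 4) = 1/(0 - 4) = 1/(-4) = -1/4)
((V(0) - 112)*(83 + 74) - 101) + (-3)**4 = ((-1/4 - 112)*(83 + 74) - 101) + (-3)**4 = (-449/4*157 - 101) + 81 = (-70493/4 - 101) + 81 = -70897/4 + 81 = -70573/4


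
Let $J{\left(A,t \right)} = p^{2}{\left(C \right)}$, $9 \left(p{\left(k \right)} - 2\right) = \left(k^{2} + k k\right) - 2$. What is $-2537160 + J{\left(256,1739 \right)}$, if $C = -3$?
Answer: $- \frac{205508804}{81} \approx -2.5371 \cdot 10^{6}$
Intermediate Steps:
$p{\left(k \right)} = \frac{16}{9} + \frac{2 k^{2}}{9}$ ($p{\left(k \right)} = 2 + \frac{\left(k^{2} + k k\right) - 2}{9} = 2 + \frac{\left(k^{2} + k^{2}\right) - 2}{9} = 2 + \frac{2 k^{2} - 2}{9} = 2 + \frac{-2 + 2 k^{2}}{9} = 2 + \left(- \frac{2}{9} + \frac{2 k^{2}}{9}\right) = \frac{16}{9} + \frac{2 k^{2}}{9}$)
$J{\left(A,t \right)} = \frac{1156}{81}$ ($J{\left(A,t \right)} = \left(\frac{16}{9} + \frac{2 \left(-3\right)^{2}}{9}\right)^{2} = \left(\frac{16}{9} + \frac{2}{9} \cdot 9\right)^{2} = \left(\frac{16}{9} + 2\right)^{2} = \left(\frac{34}{9}\right)^{2} = \frac{1156}{81}$)
$-2537160 + J{\left(256,1739 \right)} = -2537160 + \frac{1156}{81} = - \frac{205508804}{81}$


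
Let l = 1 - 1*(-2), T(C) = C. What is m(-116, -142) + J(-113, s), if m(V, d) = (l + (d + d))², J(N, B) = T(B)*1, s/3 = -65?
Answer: 78766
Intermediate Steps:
s = -195 (s = 3*(-65) = -195)
l = 3 (l = 1 + 2 = 3)
J(N, B) = B (J(N, B) = B*1 = B)
m(V, d) = (3 + 2*d)² (m(V, d) = (3 + (d + d))² = (3 + 2*d)²)
m(-116, -142) + J(-113, s) = (3 + 2*(-142))² - 195 = (3 - 284)² - 195 = (-281)² - 195 = 78961 - 195 = 78766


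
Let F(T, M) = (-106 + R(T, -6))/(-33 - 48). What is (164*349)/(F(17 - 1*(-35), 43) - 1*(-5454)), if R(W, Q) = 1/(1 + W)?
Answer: 245714148/23419639 ≈ 10.492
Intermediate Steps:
F(T, M) = 106/81 - 1/(81*(1 + T)) (F(T, M) = (-106 + 1/(1 + T))/(-33 - 48) = (-106 + 1/(1 + T))/(-81) = (-106 + 1/(1 + T))*(-1/81) = 106/81 - 1/(81*(1 + T)))
(164*349)/(F(17 - 1*(-35), 43) - 1*(-5454)) = (164*349)/((105 + 106*(17 - 1*(-35)))/(81*(1 + (17 - 1*(-35)))) - 1*(-5454)) = 57236/((105 + 106*(17 + 35))/(81*(1 + (17 + 35))) + 5454) = 57236/((105 + 106*52)/(81*(1 + 52)) + 5454) = 57236/((1/81)*(105 + 5512)/53 + 5454) = 57236/((1/81)*(1/53)*5617 + 5454) = 57236/(5617/4293 + 5454) = 57236/(23419639/4293) = 57236*(4293/23419639) = 245714148/23419639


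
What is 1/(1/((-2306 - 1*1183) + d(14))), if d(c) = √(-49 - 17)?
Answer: -3489 + I*√66 ≈ -3489.0 + 8.124*I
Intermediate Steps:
d(c) = I*√66 (d(c) = √(-66) = I*√66)
1/(1/((-2306 - 1*1183) + d(14))) = 1/(1/((-2306 - 1*1183) + I*√66)) = 1/(1/((-2306 - 1183) + I*√66)) = 1/(1/(-3489 + I*√66)) = -3489 + I*√66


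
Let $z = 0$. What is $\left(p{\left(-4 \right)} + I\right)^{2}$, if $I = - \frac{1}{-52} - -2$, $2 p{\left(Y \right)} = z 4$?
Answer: $\frac{11025}{2704} \approx 4.0773$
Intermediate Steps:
$p{\left(Y \right)} = 0$ ($p{\left(Y \right)} = \frac{0 \cdot 4}{2} = \frac{1}{2} \cdot 0 = 0$)
$I = \frac{105}{52}$ ($I = \left(-1\right) \left(- \frac{1}{52}\right) + 2 = \frac{1}{52} + 2 = \frac{105}{52} \approx 2.0192$)
$\left(p{\left(-4 \right)} + I\right)^{2} = \left(0 + \frac{105}{52}\right)^{2} = \left(\frac{105}{52}\right)^{2} = \frac{11025}{2704}$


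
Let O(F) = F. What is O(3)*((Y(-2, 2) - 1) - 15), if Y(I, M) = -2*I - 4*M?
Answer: -60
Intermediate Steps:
Y(I, M) = -4*M - 2*I
O(3)*((Y(-2, 2) - 1) - 15) = 3*(((-4*2 - 2*(-2)) - 1) - 15) = 3*(((-8 + 4) - 1) - 15) = 3*((-4 - 1) - 15) = 3*(-5 - 15) = 3*(-20) = -60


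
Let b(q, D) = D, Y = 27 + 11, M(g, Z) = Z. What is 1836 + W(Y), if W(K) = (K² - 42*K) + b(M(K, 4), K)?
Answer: 1722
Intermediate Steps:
Y = 38
W(K) = K² - 41*K (W(K) = (K² - 42*K) + K = K² - 41*K)
1836 + W(Y) = 1836 + 38*(-41 + 38) = 1836 + 38*(-3) = 1836 - 114 = 1722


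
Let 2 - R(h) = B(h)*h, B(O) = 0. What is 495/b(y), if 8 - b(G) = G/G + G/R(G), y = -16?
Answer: 33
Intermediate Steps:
R(h) = 2 (R(h) = 2 - 0*h = 2 - 1*0 = 2 + 0 = 2)
b(G) = 7 - G/2 (b(G) = 8 - (G/G + G/2) = 8 - (1 + G*(½)) = 8 - (1 + G/2) = 8 + (-1 - G/2) = 7 - G/2)
495/b(y) = 495/(7 - ½*(-16)) = 495/(7 + 8) = 495/15 = 495*(1/15) = 33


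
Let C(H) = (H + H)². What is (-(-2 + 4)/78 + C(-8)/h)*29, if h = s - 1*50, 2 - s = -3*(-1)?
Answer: -32335/221 ≈ -146.31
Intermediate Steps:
s = -1 (s = 2 - (-3)*(-1) = 2 - 1*3 = 2 - 3 = -1)
C(H) = 4*H² (C(H) = (2*H)² = 4*H²)
h = -51 (h = -1 - 1*50 = -1 - 50 = -51)
(-(-2 + 4)/78 + C(-8)/h)*29 = (-(-2 + 4)/78 + (4*(-8)²)/(-51))*29 = (-1*2*(1/78) + (4*64)*(-1/51))*29 = (-2*1/78 + 256*(-1/51))*29 = (-1/39 - 256/51)*29 = -1115/221*29 = -32335/221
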